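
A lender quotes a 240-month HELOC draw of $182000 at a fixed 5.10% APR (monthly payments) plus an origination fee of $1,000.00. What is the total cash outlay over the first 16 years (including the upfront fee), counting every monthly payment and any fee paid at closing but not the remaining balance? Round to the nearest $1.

$233,550

Monthly rate = 5.1%/12 = 0.0042500; payment = 182,000 × 0.0042500 / (1 − (1+0.0042500)^−240) = $1,211.20.
Total outlay = 192 × $1,211.20 + $1,000.00 = $233,550.40.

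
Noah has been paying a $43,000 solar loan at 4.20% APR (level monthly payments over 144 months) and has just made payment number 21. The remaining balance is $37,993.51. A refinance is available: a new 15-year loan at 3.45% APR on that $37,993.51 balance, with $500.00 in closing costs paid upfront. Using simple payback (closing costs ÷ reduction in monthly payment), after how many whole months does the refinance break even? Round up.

5 months

Current payment = 43,000 × 4.2%/12 / (1 − (1+0.0035000)^−144) = $380.67.
Refinanced payment = 37,993.51 × 0.0028750 / (1 − (1+0.0028750)^−180) = $270.68.
Monthly savings = $380.67 − $270.68 = $109.99.
Break-even = $500.00 / $109.99 = 4.55 → 5 months.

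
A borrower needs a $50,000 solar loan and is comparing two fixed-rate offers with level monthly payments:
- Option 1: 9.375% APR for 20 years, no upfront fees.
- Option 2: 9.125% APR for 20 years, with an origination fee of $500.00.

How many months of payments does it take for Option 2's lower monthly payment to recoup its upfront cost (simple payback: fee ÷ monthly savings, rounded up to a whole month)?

62 months

Option 1: at 9.375% the monthly rate is 0.0078125, so the payment is 50,000 × 0.0078125 / (1 − 1.0078125^−240) = $461.99.
Option 2: at 9.125% the monthly rate is 0.0076042, so the payment is 50,000 × 0.0076042 / (1 − 1.0076042^−240) = $453.89.
Monthly savings = $461.99 − $453.89 = $8.10.
Break-even = $500.00 / $8.10 = 61.73 → 62 months.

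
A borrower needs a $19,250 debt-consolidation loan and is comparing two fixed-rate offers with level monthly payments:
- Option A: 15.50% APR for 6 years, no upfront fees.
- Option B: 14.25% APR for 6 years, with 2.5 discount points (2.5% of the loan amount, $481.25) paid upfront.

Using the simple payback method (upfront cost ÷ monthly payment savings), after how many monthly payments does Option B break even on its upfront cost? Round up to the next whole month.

37 months

Option A: at 15.50% the monthly rate is 0.0129167, so the payment is 19,250 × 0.0129167 / (1 − 1.0129167^−72) = $412.29.
Option B: monthly rate = 14.25%/12 = 0.0118750; payment = 19,250 × 0.0118750 / (1 − (1+0.0118750)^−72) = $399.24.
Monthly savings = $412.29 − $399.24 = $13.05.
Break-even = $481.25 / $13.05 = 36.88 → 37 months.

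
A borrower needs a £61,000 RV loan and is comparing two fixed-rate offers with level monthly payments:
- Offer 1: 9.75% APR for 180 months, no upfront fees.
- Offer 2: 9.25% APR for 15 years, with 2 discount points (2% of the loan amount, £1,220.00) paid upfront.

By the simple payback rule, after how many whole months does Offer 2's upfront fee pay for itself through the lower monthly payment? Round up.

67 months

Offer 1: at 9.75% the monthly rate is 0.0081250, so the payment is 61,000 × 0.0081250 / (1 − 1.0081250^−180) = £646.21.
Offer 2: at 9.25% the monthly rate is 0.0077083, so the payment is 61,000 × 0.0077083 / (1 − 1.0077083^−180) = £627.81.
Monthly savings = £646.21 − £627.81 = £18.40.
Break-even = £1,220.00 / £18.40 = 66.30 → 67 months.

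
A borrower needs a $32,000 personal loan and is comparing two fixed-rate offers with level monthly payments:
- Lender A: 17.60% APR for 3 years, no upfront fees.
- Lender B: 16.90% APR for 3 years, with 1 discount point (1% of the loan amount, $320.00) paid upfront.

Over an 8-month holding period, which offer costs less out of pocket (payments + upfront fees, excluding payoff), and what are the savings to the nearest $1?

Lender A: at 17.60% the monthly rate is 0.0146667, so the payment is 32,000 × 0.0146667 / (1 − 1.0146667^−36) = $1,150.47.
Lender B: monthly rate = 16.9%/12 = 0.0140833; payment = 32,000 × 0.0140833 / (1 − (1+0.0140833)^−36) = $1,139.30.
Over 8 months: Lender A costs 8 × $1,150.47 = $9,203.76; Lender B costs 8 × $1,139.30 + $320.00 = $9,434.40.
Lender A is cheaper by $9,434.40 − $9,203.76 = $230.64.

Lender A by $231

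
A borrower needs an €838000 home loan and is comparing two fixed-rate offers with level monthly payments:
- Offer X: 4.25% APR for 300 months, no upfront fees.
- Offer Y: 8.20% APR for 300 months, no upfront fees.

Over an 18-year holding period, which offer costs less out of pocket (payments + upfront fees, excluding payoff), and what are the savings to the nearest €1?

Offer X: monthly rate = 4.25%/12 = 0.0035417; payment = 838,000 × 0.0035417 / (1 − (1+0.0035417)^−300) = €4,539.77.
Offer Y: monthly rate = 8.2%/12 = 0.0068333; payment = 838,000 × 0.0068333 / (1 − (1+0.0068333)^−300) = €6,579.24.
Over 216 months: Offer X costs 216 × €4,539.77 = €980,590.32; Offer Y costs 216 × €6,579.24 = €1,421,115.84.
Offer X is cheaper by €1,421,115.84 − €980,590.32 = €440,525.52.

Offer X by €440,526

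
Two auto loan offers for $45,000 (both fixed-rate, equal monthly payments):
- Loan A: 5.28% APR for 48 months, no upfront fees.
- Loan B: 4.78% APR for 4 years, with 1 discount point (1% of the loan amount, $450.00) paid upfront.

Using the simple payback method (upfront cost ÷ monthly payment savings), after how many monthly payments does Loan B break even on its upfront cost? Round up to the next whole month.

45 months

Loan A: monthly rate = 5.28%/12 = 0.0044000; payment = 45,000 × 0.0044000 / (1 − (1+0.0044000)^−48) = $1,042.04.
Loan B: monthly rate = 4.78%/12 = 0.0039833; payment = 45,000 × 0.0039833 / (1 − (1+0.0039833)^−48) = $1,031.84.
Monthly savings = $1,042.04 − $1,031.84 = $10.20.
Break-even = $450.00 / $10.20 = 44.12 → 45 months.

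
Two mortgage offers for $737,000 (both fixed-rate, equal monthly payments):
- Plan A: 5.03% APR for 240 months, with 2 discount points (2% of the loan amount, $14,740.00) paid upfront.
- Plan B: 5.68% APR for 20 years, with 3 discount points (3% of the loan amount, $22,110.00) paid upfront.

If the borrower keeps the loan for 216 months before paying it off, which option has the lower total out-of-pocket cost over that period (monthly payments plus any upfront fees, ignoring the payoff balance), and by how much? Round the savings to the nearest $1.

Plan A: monthly rate = 5.03%/12 = 0.0041917; payment = 737,000 × 0.0041917 / (1 − (1+0.0041917)^−240) = $4,876.10.
Plan B: monthly rate = 5.68%/12 = 0.0047333; payment = 737,000 × 0.0047333 / (1 − (1+0.0047333)^−240) = $5,144.95.
Over 216 months: Plan A costs 216 × $4,876.10 + $14,740.00 = $1,067,977.60; Plan B costs 216 × $5,144.95 + $22,110.00 = $1,133,419.20.
Plan A is cheaper by $1,133,419.20 − $1,067,977.60 = $65,441.60.

Plan A by $65,442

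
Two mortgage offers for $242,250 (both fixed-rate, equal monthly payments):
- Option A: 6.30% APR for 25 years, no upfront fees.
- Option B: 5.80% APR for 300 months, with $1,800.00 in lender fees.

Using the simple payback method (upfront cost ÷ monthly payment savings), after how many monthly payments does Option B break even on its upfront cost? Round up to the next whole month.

25 months

Option A: at 6.30% the monthly rate is 0.0052500, so the payment is 242,250 × 0.0052500 / (1 − 1.0052500^−300) = $1,605.54.
Option B: at 5.80% the monthly rate is 0.0048333, so the payment is 242,250 × 0.0048333 / (1 − 1.0048333^−300) = $1,531.34.
Monthly savings = $1,605.54 − $1,531.34 = $74.20.
Break-even = $1,800.00 / $74.20 = 24.26 → 25 months.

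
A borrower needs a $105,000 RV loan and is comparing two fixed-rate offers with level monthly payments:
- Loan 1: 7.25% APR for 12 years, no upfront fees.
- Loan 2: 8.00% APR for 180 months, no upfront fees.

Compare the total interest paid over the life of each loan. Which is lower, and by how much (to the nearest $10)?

Loan 1 by $23,100

Loan 1: at 7.25% the monthly rate is 0.0060417, so the payment is 105,000 × 0.0060417 / (1 − 1.0060417^−144) = $1,093.84.
Total interest on Loan 1 = 144 × $1,093.84 − $105,000 = $52,512.96.
Loan 2: at 8.00% the monthly rate is 0.0066667, so the payment is 105,000 × 0.0066667 / (1 − 1.0066667^−180) = $1,003.43.
Total interest on Loan 2 = 180 × $1,003.43 − $105,000 = $75,617.40.
Loan 1 is lower by $23,104.44.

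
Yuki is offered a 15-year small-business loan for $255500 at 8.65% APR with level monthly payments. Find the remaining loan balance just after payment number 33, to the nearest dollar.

With monthly rate i = 8.65%/12 = 0.0072083, the balance after k of n payments is P · [(1+i)^n − (1+i)^k] / [(1+i)^n − 1].
(1+0.0072083)^180 = 3.64313999 and (1+0.0072083)^33 = 1.26746869, so the balance is 255,500 × (3.64313999 − 1.26746869) / (3.64313999 − 1) = $229,645.05.

$229,645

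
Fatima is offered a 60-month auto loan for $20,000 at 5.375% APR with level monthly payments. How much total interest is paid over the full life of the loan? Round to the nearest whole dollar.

At 5.375% the monthly rate is 0.0044792, so the payment is 20,000 × 0.0044792 / (1 − 1.0044792^−60) = $380.87.
Total paid = 60 × $380.87 = $22,852.20; interest = $22,852.20 − $20,000 = $2,852.20.

$2,852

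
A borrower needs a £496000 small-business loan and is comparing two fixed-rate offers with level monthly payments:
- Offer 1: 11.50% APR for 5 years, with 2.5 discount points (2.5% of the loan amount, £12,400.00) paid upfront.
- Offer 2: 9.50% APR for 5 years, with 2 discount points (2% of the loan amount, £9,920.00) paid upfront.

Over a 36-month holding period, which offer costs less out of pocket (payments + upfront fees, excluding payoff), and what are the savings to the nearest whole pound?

Offer 1: at 11.50% the monthly rate is 0.0095833, so the payment is 496,000 × 0.0095833 / (1 − 1.0095833^−60) = £10,908.33.
Offer 2: monthly rate = 9.5%/12 = 0.0079167; payment = 496,000 × 0.0079167 / (1 − (1+0.0079167)^−60) = £10,416.92.
Over 36 months: Offer 1 costs 36 × £10,908.33 + £12,400.00 = £405,099.88; Offer 2 costs 36 × £10,416.92 + £9,920.00 = £384,929.12.
Offer 2 is cheaper by £405,099.88 − £384,929.12 = £20,170.76.

Offer 2 by £20,171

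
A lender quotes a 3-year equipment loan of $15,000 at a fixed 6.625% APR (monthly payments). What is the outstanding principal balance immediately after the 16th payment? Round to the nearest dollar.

$8,699

With monthly rate i = 6.625%/12 = 0.0055208, the balance after k of n payments is P · [(1+i)^n − (1+i)^k] / [(1+i)^n − 1].
(1+0.0055208)^36 = 1.21921033 and (1+0.0055208)^16 = 1.09208683, so the balance is 15,000 × (1.21921033 − 1.09208683) / (1.21921033 − 1) = $8,698.73.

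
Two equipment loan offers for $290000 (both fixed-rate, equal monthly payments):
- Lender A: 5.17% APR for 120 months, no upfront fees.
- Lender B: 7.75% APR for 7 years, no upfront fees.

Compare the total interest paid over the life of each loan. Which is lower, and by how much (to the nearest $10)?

Lender A by $4,650

Lender A: monthly rate = 5.17%/12 = 0.0043083; payment = 290,000 × 0.0043083 / (1 − (1+0.0043083)^−120) = $3,100.05.
Total interest on Lender A = 120 × $3,100.05 − $290,000 = $82,006.00.
Lender B: at 7.75% the monthly rate is 0.0064583, so the payment is 290,000 × 0.0064583 / (1 − 1.0064583^−84) = $4,483.97.
Total interest on Lender B = 84 × $4,483.97 − $290,000 = $86,653.48.
Lender A is lower by $4,647.48.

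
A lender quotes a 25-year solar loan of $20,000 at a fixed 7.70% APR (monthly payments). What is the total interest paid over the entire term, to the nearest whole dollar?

At 7.70% the monthly rate is 0.0064167, so the payment is 20,000 × 0.0064167 / (1 − 1.0064167^−300) = $150.41.
Total paid = 300 × $150.41 = $45,123.00; interest = $45,123.00 − $20,000 = $25,123.00.

$25,123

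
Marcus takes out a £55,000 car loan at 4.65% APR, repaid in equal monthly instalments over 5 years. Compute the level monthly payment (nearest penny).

£1,029.12

Monthly rate = 4.65%/12 = 0.0038750; payment = 55,000 × 0.0038750 / (1 − (1+0.0038750)^−60) = £1,029.12.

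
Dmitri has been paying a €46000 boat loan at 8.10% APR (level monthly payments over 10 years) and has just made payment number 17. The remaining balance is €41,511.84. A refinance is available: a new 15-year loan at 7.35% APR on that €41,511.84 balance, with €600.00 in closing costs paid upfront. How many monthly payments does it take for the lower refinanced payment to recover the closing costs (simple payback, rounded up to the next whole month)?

4 months

Current payment = 46,000 × 8.1%/12 / (1 − (1+0.0067500)^−120) = €560.54.
Refinanced payment = 41,511.84 × 0.0061250 / (1 − (1+0.0061250)^−180) = €381.29.
Monthly savings = €560.54 − €381.29 = €179.25.
Break-even = €600.00 / €179.25 = 3.35 → 4 months.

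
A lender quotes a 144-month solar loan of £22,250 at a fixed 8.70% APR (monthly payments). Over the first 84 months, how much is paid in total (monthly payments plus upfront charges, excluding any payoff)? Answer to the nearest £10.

£20,960

Monthly rate = 8.7%/12 = 0.0072500; payment = 22,250 × 0.0072500 / (1 − (1+0.0072500)^−144) = £249.47.
Total outlay = 84 × £249.47 = £20,955.48.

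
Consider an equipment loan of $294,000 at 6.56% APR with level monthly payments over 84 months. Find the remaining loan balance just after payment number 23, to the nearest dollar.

With monthly rate i = 6.56%/12 = 0.0054667, the balance after k of n payments is P · [(1+i)^n − (1+i)^k] / [(1+i)^n − 1].
(1+0.0054667)^84 = 1.58082903 and (1+0.0054667)^23 = 1.13359150, so the balance is 294,000 × (1.58082903 − 1.13359150) / (1.58082903 − 1) = $226,379.58.

$226,380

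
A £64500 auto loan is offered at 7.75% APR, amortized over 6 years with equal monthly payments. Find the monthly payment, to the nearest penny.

£1,123.04

Monthly rate = 7.75%/12 = 0.0064583; payment = 64,500 × 0.0064583 / (1 − (1+0.0064583)^−72) = £1,123.04.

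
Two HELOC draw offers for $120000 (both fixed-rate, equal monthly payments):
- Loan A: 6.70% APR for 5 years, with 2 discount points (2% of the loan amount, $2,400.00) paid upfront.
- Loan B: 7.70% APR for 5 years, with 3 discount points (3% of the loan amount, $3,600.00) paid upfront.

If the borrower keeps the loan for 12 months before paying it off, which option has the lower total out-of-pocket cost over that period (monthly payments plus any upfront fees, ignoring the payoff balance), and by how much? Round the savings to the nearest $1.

Loan A: at 6.70% the monthly rate is 0.0055833, so the payment is 120,000 × 0.0055833 / (1 − 1.0055833^−60) = $2,359.20.
Loan B: at 7.70% the monthly rate is 0.0064167, so the payment is 120,000 × 0.0064167 / (1 − 1.0064167^−60) = $2,415.97.
Over 12 months: Loan A costs 12 × $2,359.20 + $2,400.00 = $30,710.40; Loan B costs 12 × $2,415.97 + $3,600.00 = $32,591.64.
Loan A is cheaper by $32,591.64 − $30,710.40 = $1,881.24.

Loan A by $1,881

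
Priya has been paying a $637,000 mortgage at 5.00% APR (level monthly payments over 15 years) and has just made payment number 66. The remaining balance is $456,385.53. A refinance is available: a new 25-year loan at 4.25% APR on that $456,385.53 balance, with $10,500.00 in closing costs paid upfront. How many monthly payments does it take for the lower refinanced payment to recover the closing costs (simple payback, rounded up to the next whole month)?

Current payment = 637,000 × 5%/12 / (1 − (1+0.0041667)^−180) = $5,037.36.
Refinanced payment = 456,385.53 × 0.0035417 / (1 − (1+0.0035417)^−300) = $2,472.41.
Monthly savings = $5,037.36 − $2,472.41 = $2,564.95.
Break-even = $10,500.00 / $2,564.95 = 4.09 → 5 months.

5 months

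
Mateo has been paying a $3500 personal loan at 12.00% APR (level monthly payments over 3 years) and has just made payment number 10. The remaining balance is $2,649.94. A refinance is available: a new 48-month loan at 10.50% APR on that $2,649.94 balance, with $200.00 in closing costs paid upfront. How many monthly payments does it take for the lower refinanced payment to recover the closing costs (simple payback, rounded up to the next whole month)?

Current payment = 3,500 × 12%/12 / (1 − (1+0.0100000)^−36) = $116.25.
Refinanced payment = 2,649.94 × 0.0087500 / (1 − (1+0.0087500)^−48) = $67.85.
Monthly savings = $116.25 − $67.85 = $48.40.
Break-even = $200.00 / $48.40 = 4.13 → 5 months.

5 months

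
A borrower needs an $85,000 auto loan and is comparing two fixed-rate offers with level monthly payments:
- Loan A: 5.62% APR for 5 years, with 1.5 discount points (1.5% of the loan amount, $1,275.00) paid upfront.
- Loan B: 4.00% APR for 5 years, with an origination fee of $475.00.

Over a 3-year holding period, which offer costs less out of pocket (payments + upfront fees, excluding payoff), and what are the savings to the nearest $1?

Loan A: monthly rate = 5.62%/12 = 0.0046833; payment = 85,000 × 0.0046833 / (1 − (1+0.0046833)^−60) = $1,628.31.
Loan B: at 4.00% the monthly rate is 0.0033333, so the payment is 85,000 × 0.0033333 / (1 − 1.0033333^−60) = $1,565.40.
Over 36 months: Loan A costs 36 × $1,628.31 + $1,275.00 = $59,894.16; Loan B costs 36 × $1,565.40 + $475.00 = $56,829.40.
Loan B is cheaper by $59,894.16 − $56,829.40 = $3,064.76.

Loan B by $3,065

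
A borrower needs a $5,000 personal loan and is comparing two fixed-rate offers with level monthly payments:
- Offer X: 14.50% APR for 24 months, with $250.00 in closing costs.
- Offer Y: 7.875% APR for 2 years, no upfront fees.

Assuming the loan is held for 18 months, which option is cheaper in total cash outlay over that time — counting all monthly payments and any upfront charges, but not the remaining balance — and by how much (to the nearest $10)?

Offer Y by $530

Offer X: at 14.50% the monthly rate is 0.0120833, so the payment is 5,000 × 0.0120833 / (1 − 1.0120833^−24) = $241.25.
Offer Y: at 7.875% the monthly rate is 0.0065625, so the payment is 5,000 × 0.0065625 / (1 − 1.0065625^−24) = $225.85.
Over 18 months: Offer X costs 18 × $241.25 + $250.00 = $4,592.50; Offer Y costs 18 × $225.85 = $4,065.30.
Offer Y is cheaper by $4,592.50 − $4,065.30 = $527.20.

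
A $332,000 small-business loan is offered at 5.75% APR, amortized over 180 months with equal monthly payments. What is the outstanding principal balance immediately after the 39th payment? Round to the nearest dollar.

With monthly rate i = 5.75%/12 = 0.0047917, the balance after k of n payments is P · [(1+i)^n − (1+i)^k] / [(1+i)^n − 1].
(1+0.0047917)^180 = 2.36420112 and (1+0.0047917)^39 = 1.20493871, so the balance is 332,000 × (2.36420112 − 1.20493871) / (2.36420112 − 1) = $282,124.91.

$282,125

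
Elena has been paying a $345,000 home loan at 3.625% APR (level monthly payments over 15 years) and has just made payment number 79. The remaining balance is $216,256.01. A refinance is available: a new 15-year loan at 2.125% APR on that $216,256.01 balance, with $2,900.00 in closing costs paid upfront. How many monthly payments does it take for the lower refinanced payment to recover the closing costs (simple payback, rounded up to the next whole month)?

Current payment = 345,000 × 3.625%/12 / (1 − (1+0.0030208)^−180) = $2,487.58.
Refinanced payment = 216,256.01 × 0.0017708 / (1 − (1+0.0017708)^−180) = $1,404.11.
Monthly savings = $2,487.58 − $1,404.11 = $1,083.47.
Break-even = $2,900.00 / $1,083.47 = 2.68 → 3 months.

3 months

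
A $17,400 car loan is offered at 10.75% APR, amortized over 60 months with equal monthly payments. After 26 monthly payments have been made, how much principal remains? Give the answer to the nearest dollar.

With monthly rate i = 10.75%/12 = 0.0089583, the balance after k of n payments is P · [(1+i)^n − (1+i)^k] / [(1+i)^n − 1].
(1+0.0089583)^60 = 1.70763049 and (1+0.0089583)^26 = 1.26096788, so the balance is 17,400 × (1.70763049 − 1.26096788) / (1.70763049 − 1) = $10,983.03.

$10,983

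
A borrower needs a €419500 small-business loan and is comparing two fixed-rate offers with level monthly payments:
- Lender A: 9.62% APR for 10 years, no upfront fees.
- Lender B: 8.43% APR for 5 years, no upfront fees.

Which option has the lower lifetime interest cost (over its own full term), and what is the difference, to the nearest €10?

Lender B by €139,150

Lender A: monthly rate = 9.62%/12 = 0.0080167; payment = 419,500 × 0.0080167 / (1 − (1+0.0080167)^−120) = €5,455.83.
Total interest on Lender A = 120 × €5,455.83 − €419,500 = €235,199.60.
Lender B: monthly rate = 8.43%/12 = 0.0070250; payment = 419,500 × 0.0070250 / (1 − (1+0.0070250)^−60) = €8,592.54.
Total interest on Lender B = 60 × €8,592.54 − €419,500 = €96,052.40.
Lender B is lower by €139,147.20.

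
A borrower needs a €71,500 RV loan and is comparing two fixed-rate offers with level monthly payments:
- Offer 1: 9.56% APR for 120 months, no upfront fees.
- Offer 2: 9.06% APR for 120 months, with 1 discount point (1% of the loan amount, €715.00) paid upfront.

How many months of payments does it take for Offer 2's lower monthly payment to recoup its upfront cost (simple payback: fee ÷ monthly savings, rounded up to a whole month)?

37 months

Offer 1: monthly rate = 9.56%/12 = 0.0079667; payment = 71,500 × 0.0079667 / (1 − (1+0.0079667)^−120) = €927.54.
Offer 2: monthly rate = 9.06%/12 = 0.0075500; payment = 71,500 × 0.0075500 / (1 − (1+0.0075500)^−120) = €908.06.
Monthly savings = €927.54 − €908.06 = €19.48.
Break-even = €715.00 / €19.48 = 36.70 → 37 months.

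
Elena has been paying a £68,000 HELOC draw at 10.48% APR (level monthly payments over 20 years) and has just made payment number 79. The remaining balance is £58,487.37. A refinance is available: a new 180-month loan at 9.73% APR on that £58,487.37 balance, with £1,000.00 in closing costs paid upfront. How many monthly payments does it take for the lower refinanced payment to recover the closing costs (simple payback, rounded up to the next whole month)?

Current payment = 68,000 × 10.48%/12 / (1 − (1+0.0087333)^−240) = £677.99.
Refinanced payment = 58,487.37 × 0.0081083 / (1 − (1+0.0081083)^−180) = £618.88.
Monthly savings = £677.99 − £618.88 = £59.11.
Break-even = £1,000.00 / £59.11 = 16.92 → 17 months.

17 months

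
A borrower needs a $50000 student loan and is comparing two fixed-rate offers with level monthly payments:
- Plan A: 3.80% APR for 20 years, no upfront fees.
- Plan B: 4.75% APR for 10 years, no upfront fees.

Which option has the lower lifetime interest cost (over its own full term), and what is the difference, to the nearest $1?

Plan A: monthly rate = 3.8%/12 = 0.0031667; payment = 50,000 × 0.0031667 / (1 − (1+0.0031667)^−240) = $297.75.
Total interest on Plan A = 240 × $297.75 − $50,000 = $21,460.00.
Plan B: at 4.75% the monthly rate is 0.0039583, so the payment is 50,000 × 0.0039583 / (1 − 1.0039583^−120) = $524.24.
Total interest on Plan B = 120 × $524.24 − $50,000 = $12,908.80.
Plan B is lower by $8,551.20.

Plan B by $8,551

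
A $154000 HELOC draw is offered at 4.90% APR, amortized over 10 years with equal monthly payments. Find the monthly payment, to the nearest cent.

At 4.90% the monthly rate is 0.0040833, so the payment is 154,000 × 0.0040833 / (1 − 1.0040833^−120) = $1,625.89.

$1,625.89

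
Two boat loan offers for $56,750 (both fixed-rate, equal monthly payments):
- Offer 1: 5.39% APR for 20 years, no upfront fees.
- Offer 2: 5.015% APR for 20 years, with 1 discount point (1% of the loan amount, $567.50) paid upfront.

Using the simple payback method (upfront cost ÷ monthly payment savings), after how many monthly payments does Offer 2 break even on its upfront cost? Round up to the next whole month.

48 months

Offer 1: at 5.39% the monthly rate is 0.0044917, so the payment is 56,750 × 0.0044917 / (1 − 1.0044917^−240) = $386.86.
Offer 2: at 5.015% the monthly rate is 0.0041792, so the payment is 56,750 × 0.0041792 / (1 − 1.0041792^−240) = $375.00.
Monthly savings = $386.86 − $375.00 = $11.86.
Break-even = $567.50 / $11.86 = 47.85 → 48 months.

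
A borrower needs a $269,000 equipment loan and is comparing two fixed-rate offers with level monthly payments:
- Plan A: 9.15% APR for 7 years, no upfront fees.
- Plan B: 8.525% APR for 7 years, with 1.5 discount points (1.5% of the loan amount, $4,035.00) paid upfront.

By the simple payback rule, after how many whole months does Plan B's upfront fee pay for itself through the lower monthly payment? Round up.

Plan A: monthly rate = 9.15%/12 = 0.0076250; payment = 269,000 × 0.0076250 / (1 − (1+0.0076250)^−84) = $4,348.47.
Plan B: at 8.525% the monthly rate is 0.0071042, so the payment is 269,000 × 0.0071042 / (1 − 1.0071042^−84) = $4,263.40.
Monthly savings = $4,348.47 − $4,263.40 = $85.07.
Break-even = $4,035.00 / $85.07 = 47.43 → 48 months.

48 months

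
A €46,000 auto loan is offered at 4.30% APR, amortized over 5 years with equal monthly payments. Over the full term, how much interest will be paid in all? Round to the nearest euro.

€5,204

At 4.30% the monthly rate is 0.0035833, so the payment is 46,000 × 0.0035833 / (1 − 1.0035833^−60) = €853.40.
Total paid = 60 × €853.40 = €51,204.00; interest = €51,204.00 − €46,000 = €5,204.00.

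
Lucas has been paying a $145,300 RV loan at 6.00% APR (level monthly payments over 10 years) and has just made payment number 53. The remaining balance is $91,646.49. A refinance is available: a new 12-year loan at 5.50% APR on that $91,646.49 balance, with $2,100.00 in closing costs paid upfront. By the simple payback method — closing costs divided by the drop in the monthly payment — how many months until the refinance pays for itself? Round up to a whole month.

3 months

Current payment = 145,300 × 6%/12 / (1 − (1+0.0050000)^−120) = $1,613.13.
Refinanced payment = 91,646.49 × 0.0045833 / (1 − (1+0.0045833)^−144) = $870.80.
Monthly savings = $1,613.13 − $870.80 = $742.33.
Break-even = $2,100.00 / $742.33 = 2.83 → 3 months.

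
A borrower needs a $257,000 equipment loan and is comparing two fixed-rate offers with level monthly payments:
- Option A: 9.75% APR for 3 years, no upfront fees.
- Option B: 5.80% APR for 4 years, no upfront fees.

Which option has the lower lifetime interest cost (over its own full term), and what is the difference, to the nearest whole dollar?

Option B by $8,870

Option A: monthly rate = 9.75%/12 = 0.0081250; payment = 257,000 × 0.0081250 / (1 − (1+0.0081250)^−36) = $8,262.53.
Total interest on Option A = 36 × $8,262.53 − $257,000 = $40,451.08.
Option B: at 5.80% the monthly rate is 0.0048333, so the payment is 257,000 × 0.0048333 / (1 − 1.0048333^−48) = $6,012.11.
Total interest on Option B = 48 × $6,012.11 − $257,000 = $31,581.28.
Option B is lower by $8,869.80.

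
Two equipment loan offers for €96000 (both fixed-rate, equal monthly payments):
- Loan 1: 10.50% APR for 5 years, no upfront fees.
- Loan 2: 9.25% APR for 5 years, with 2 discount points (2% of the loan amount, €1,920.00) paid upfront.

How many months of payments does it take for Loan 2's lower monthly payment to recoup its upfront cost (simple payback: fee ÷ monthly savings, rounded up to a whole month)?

Loan 1: at 10.50% the monthly rate is 0.0087500, so the payment is 96,000 × 0.0087500 / (1 − 1.0087500^−60) = €2,063.41.
Loan 2: at 9.25% the monthly rate is 0.0077083, so the payment is 96,000 × 0.0077083 / (1 − 1.0077083^−60) = €2,004.47.
Monthly savings = €2,063.41 − €2,004.47 = €58.94.
Break-even = €1,920.00 / €58.94 = 32.58 → 33 months.

33 months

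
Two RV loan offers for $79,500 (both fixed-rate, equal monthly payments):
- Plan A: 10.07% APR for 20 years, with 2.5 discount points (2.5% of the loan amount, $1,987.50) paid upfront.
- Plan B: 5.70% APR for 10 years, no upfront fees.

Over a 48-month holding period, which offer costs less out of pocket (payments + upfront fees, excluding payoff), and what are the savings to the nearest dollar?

Plan A by $2,803

Plan A: at 10.07% the monthly rate is 0.0083917, so the payment is 79,500 × 0.0083917 / (1 − 1.0083917^−240) = $770.88.
Plan B: at 5.70% the monthly rate is 0.0047500, so the payment is 79,500 × 0.0047500 / (1 − 1.0047500^−120) = $870.68.
Over 48 months: Plan A costs 48 × $770.88 + $1,987.50 = $38,989.74; Plan B costs 48 × $870.68 = $41,792.64.
Plan A is cheaper by $41,792.64 − $38,989.74 = $2,802.90.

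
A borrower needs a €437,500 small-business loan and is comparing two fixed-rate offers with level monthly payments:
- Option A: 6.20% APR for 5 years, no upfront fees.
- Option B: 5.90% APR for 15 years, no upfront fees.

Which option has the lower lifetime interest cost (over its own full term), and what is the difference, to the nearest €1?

Option A by €150,359

Option A: monthly rate = 6.2%/12 = 0.0051667; payment = 437,500 × 0.0051667 / (1 − (1+0.0051667)^−60) = €8,498.85.
Total interest on Option A = 60 × €8,498.85 − €437,500 = €72,431.00.
Option B: at 5.90% the monthly rate is 0.0049167, so the payment is 437,500 × 0.0049167 / (1 − 1.0049167^−180) = €3,668.28.
Total interest on Option B = 180 × €3,668.28 − €437,500 = €222,790.40.
Option A is lower by €150,359.40.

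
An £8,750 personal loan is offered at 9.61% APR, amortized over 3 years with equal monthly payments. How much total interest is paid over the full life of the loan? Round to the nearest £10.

Monthly rate = 9.61%/12 = 0.0080083; payment = 8,750 × 0.0080083 / (1 − (1+0.0080083)^−36) = £280.74.
Total paid = 36 × £280.74 = £10,106.64; interest = £10,106.64 − £8,750 = £1,356.64.

£1,360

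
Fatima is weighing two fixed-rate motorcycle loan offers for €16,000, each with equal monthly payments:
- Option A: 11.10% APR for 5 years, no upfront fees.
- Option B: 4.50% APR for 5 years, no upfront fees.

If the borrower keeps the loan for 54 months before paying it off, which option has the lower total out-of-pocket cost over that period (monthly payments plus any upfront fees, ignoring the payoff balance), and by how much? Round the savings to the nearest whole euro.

Option B by €2,721

Option A: monthly rate = 11.1%/12 = 0.0092500; payment = 16,000 × 0.0092500 / (1 − (1+0.0092500)^−60) = €348.68.
Option B: monthly rate = 4.5%/12 = 0.0037500; payment = 16,000 × 0.0037500 / (1 − (1+0.0037500)^−60) = €298.29.
Over 54 months: Option A costs 54 × €348.68 = €18,828.72; Option B costs 54 × €298.29 = €16,107.66.
Option B is cheaper by €18,828.72 − €16,107.66 = €2,721.06.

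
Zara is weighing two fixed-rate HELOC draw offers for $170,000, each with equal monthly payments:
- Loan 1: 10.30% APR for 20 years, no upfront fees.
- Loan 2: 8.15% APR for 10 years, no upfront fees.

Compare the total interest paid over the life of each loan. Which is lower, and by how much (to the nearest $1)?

Loan 1: at 10.30% the monthly rate is 0.0085833, so the payment is 170,000 × 0.0085833 / (1 − 1.0085833^−240) = $1,674.47.
Total interest on Loan 1 = 240 × $1,674.47 − $170,000 = $231,872.80.
Loan 2: at 8.15% the monthly rate is 0.0067917, so the payment is 170,000 × 0.0067917 / (1 − 1.0067917^−120) = $2,076.07.
Total interest on Loan 2 = 120 × $2,076.07 − $170,000 = $79,128.40.
Loan 2 is lower by $152,744.40.

Loan 2 by $152,744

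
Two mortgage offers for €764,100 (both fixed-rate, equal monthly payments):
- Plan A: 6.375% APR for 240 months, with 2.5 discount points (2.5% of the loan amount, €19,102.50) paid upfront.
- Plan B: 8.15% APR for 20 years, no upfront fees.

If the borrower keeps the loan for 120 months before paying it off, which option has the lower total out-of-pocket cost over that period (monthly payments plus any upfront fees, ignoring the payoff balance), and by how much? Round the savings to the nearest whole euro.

Plan A by €79,528

Plan A: monthly rate = 6.375%/12 = 0.0053125; payment = 764,100 × 0.0053125 / (1 − (1+0.0053125)^−240) = €5,640.83.
Plan B: monthly rate = 8.15%/12 = 0.0067917; payment = 764,100 × 0.0067917 / (1 − (1+0.0067917)^−240) = €6,462.75.
Over 120 months: Plan A costs 120 × €5,640.83 + €19,102.50 = €696,002.10; Plan B costs 120 × €6,462.75 = €775,530.00.
Plan A is cheaper by €775,530.00 − €696,002.10 = €79,527.90.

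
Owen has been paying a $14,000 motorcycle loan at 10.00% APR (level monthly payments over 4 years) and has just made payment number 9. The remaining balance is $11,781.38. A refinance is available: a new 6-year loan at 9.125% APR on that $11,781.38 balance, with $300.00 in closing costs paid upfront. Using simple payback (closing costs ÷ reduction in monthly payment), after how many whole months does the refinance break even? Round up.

Current payment = 14,000 × 10%/12 / (1 − (1+0.0083333)^−48) = $355.08.
Refinanced payment = 11,781.38 × 0.0076042 / (1 − (1+0.0076042)^−72) = $213.10.
Monthly savings = $355.08 − $213.10 = $141.98.
Break-even = $300.00 / $141.98 = 2.11 → 3 months.

3 months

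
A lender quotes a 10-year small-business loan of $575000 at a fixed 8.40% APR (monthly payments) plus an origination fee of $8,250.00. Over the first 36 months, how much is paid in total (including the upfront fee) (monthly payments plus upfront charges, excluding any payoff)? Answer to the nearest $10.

At 8.40% the monthly rate is 0.0070000, so the payment is 575,000 × 0.0070000 / (1 − 1.0070000^−120) = $7,098.46.
Total outlay = 36 × $7,098.46 + $8,250.00 = $263,794.56.

$263,790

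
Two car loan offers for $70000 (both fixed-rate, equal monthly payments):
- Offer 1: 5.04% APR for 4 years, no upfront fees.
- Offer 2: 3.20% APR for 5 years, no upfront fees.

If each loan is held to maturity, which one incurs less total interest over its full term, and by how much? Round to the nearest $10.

Offer 2 by $1,600

Offer 1: monthly rate = 5.04%/12 = 0.0042000; payment = 70,000 × 0.0042000 / (1 − (1+0.0042000)^−48) = $1,613.32.
Total interest on Offer 1 = 48 × $1,613.32 − $70,000 = $7,439.36.
Offer 2: at 3.20% the monthly rate is 0.0026667, so the payment is 70,000 × 0.0026667 / (1 − 1.0026667^−60) = $1,264.04.
Total interest on Offer 2 = 60 × $1,264.04 − $70,000 = $5,842.40.
Offer 2 is lower by $1,596.96.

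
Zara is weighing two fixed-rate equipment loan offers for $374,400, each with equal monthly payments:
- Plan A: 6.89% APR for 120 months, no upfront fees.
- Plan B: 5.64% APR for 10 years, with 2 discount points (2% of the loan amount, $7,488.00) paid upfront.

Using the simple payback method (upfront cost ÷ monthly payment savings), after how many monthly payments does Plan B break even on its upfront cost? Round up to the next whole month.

Plan A: at 6.89% the monthly rate is 0.0057417, so the payment is 374,400 × 0.0057417 / (1 − 1.0057417^−120) = $4,325.91.
Plan B: monthly rate = 5.64%/12 = 0.0047000; payment = 374,400 × 0.0047000 / (1 − (1+0.0047000)^−120) = $4,089.25.
Monthly savings = $4,325.91 − $4,089.25 = $236.66.
Break-even = $7,488.00 / $236.66 = 31.64 → 32 months.

32 months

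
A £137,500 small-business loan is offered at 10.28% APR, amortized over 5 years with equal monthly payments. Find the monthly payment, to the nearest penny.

£2,940.45

Monthly rate = 10.28%/12 = 0.0085667; payment = 137,500 × 0.0085667 / (1 − (1+0.0085667)^−60) = £2,940.45.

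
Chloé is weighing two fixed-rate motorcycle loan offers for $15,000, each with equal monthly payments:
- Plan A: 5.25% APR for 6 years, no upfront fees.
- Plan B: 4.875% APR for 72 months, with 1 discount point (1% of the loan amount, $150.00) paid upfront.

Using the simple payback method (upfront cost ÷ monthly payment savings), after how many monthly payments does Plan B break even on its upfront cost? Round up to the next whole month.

58 months

Plan A: at 5.25% the monthly rate is 0.0043750, so the payment is 15,000 × 0.0043750 / (1 − 1.0043750^−72) = $243.32.
Plan B: monthly rate = 4.875%/12 = 0.0040625; payment = 15,000 × 0.0040625 / (1 − (1+0.0040625)^−72) = $240.71.
Monthly savings = $243.32 − $240.71 = $2.61.
Break-even = $150.00 / $2.61 = 57.47 → 58 months.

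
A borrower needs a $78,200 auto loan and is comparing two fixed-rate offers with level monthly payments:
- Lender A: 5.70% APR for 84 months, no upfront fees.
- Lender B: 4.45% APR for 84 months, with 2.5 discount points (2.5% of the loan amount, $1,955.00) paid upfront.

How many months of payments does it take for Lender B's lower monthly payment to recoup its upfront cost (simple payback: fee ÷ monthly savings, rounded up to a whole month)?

43 months

Lender A: at 5.70% the monthly rate is 0.0047500, so the payment is 78,200 × 0.0047500 / (1 − 1.0047500^−84) = $1,131.18.
Lender B: at 4.45% the monthly rate is 0.0037083, so the payment is 78,200 × 0.0037083 / (1 − 1.0037083^−84) = $1,085.17.
Monthly savings = $1,131.18 − $1,085.17 = $46.01.
Break-even = $1,955.00 / $46.01 = 42.49 → 43 months.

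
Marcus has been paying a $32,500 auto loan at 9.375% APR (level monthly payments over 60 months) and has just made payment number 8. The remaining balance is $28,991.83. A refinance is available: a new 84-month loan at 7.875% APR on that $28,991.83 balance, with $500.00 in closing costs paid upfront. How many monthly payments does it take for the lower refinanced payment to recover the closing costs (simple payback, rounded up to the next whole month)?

3 months

Current payment = 32,500 × 9.375%/12 / (1 − (1+0.0078125)^−60) = $680.58.
Refinanced payment = 28,991.83 × 0.0065625 / (1 − (1+0.0065625)^−84) = $450.07.
Monthly savings = $680.58 − $450.07 = $230.51.
Break-even = $500.00 / $230.51 = 2.17 → 3 months.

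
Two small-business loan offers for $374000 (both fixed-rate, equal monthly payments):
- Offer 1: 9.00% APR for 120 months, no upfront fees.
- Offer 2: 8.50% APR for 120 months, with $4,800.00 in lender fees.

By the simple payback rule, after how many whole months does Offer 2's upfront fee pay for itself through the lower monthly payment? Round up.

Offer 1: monthly rate = 9%/12 = 0.0075000; payment = 374,000 × 0.0075000 / (1 − (1+0.0075000)^−120) = $4,737.67.
Offer 2: at 8.50% the monthly rate is 0.0070833, so the payment is 374,000 × 0.0070833 / (1 − 1.0070833^−120) = $4,637.06.
Monthly savings = $4,737.67 − $4,637.06 = $100.61.
Break-even = $4,800.00 / $100.61 = 47.71 → 48 months.

48 months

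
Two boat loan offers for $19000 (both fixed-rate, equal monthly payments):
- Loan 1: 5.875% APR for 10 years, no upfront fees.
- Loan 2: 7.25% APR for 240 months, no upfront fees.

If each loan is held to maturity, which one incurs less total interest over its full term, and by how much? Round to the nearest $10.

Loan 1 by $10,870

Loan 1: monthly rate = 5.875%/12 = 0.0048958; payment = 19,000 × 0.0048958 / (1 − (1+0.0048958)^−120) = $209.75.
Total interest on Loan 1 = 120 × $209.75 − $19,000 = $6,170.00.
Loan 2: at 7.25% the monthly rate is 0.0060417, so the payment is 19,000 × 0.0060417 / (1 − 1.0060417^−240) = $150.17.
Total interest on Loan 2 = 240 × $150.17 − $19,000 = $17,040.80.
Loan 1 is lower by $10,870.80.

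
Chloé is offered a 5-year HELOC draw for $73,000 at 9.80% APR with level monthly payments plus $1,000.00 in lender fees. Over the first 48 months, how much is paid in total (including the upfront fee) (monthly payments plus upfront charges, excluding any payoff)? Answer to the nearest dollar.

Monthly rate = 9.8%/12 = 0.0081667; payment = 73,000 × 0.0081667 / (1 − (1+0.0081667)^−60) = $1,543.86.
Total outlay = 48 × $1,543.86 + $1,000.00 = $75,105.28.

$75,105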